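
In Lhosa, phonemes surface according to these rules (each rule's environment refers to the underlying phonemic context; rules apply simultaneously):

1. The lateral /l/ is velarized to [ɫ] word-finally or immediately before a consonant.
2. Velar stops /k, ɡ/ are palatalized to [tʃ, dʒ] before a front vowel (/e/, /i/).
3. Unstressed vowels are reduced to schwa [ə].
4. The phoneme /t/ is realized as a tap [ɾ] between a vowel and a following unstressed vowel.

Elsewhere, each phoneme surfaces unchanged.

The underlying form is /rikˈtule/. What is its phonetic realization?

[rəkˈtulə]

/r/ stays [r].
/i/ meets the environment for rule 3 (in an unstressed syllable) → [ə].
/k/ (between /i/ and /t/) is in the target of rule 2 but the environment (before a front vowel) is not met → [k].
/t/ — between /k/ and /u/; rule 4 does not apply here → [t].
/u/ (between /t/ and /l/) is in the target of rule 3 but the environment (in an unstressed syllable) is not met → [u].
/l/ (between /u/ and /e/) is in the target of rule 1 but the environment (word-finally or immediately before a consonant) is not met → [l].
Rule 3 applies to /e/ (word-final: in an unstressed syllable) → [ə].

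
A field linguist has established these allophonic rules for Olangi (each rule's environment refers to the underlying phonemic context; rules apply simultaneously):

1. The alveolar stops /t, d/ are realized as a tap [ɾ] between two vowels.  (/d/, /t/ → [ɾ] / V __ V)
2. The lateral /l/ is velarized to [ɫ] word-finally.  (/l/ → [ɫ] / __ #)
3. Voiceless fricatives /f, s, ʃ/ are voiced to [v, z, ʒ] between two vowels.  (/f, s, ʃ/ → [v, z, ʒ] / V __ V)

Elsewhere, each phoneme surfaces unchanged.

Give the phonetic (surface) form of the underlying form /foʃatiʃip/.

[foʒaɾiʒip]

/f/ — word-initial; rule 3 does not apply here → [f].
/o/ (between /f/ and /ʃ/) is unaffected → [o].
/ʃ/ meets the environment for rule 3 (between two vowels) → [ʒ].
/a/ (between /ʃ/ and /t/) is unaffected → [a].
/t/ (between /a/ and /i/) occurs between two vowels → [ɾ] by rule 1.
/i/ (between /t/ and /ʃ/) is unaffected → [i].
/ʃ/ (between /i/ and /i/): between two vowels, so rule 3 applies → [ʒ].
/i/ (between /ʃ/ and /p/) is unaffected → [i].
/p/ (word-final) is unaffected → [p].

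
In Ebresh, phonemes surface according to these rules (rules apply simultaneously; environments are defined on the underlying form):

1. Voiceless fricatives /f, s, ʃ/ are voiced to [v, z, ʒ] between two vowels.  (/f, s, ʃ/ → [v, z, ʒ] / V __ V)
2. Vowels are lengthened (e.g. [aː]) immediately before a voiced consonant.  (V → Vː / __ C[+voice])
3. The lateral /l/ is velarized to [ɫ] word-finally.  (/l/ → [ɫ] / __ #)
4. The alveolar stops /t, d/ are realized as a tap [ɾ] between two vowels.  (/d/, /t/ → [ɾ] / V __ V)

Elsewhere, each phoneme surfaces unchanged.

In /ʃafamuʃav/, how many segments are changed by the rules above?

4

Segments that undergo a rule: /f/ → [v] (rule 1); /a/ → [aː] (rule 2); /ʃ/ → [ʒ] (rule 1); /a/ → [aː] (rule 2).
All other segments surface unchanged.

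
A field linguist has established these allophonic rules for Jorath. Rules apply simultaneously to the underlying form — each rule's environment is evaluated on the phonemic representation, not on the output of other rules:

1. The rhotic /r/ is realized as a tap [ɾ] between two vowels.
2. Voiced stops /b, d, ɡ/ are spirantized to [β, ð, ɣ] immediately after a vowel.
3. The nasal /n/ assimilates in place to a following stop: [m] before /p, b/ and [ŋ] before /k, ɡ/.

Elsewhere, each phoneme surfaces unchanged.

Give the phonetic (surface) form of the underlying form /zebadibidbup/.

Rule 2 applies to /b/ (between /e/ and /a/: immediately after a vowel) → [β].
/d/ meets the environment for rule 2 (immediately after a vowel) → [ð].
/b/ — between /i/ and /i/, immediately after a vowel — surfaces as [β] (rule 2).
/d/ (between /i/ and /b/): immediately after a vowel, so rule 2 applies → [ð].
/b/ (between /d/ and /u/) is in the target of rule 2 but the environment (immediately after a vowel) is not met → [b].

[zeβaðiβiðbup]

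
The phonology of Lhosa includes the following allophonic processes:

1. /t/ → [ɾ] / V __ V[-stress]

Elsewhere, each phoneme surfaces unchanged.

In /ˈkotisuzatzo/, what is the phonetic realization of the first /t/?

[ɾ]

/t/ (between /o/ and /i/): between a vowel and a following unstressed vowel, so rule 1 applies → [ɾ].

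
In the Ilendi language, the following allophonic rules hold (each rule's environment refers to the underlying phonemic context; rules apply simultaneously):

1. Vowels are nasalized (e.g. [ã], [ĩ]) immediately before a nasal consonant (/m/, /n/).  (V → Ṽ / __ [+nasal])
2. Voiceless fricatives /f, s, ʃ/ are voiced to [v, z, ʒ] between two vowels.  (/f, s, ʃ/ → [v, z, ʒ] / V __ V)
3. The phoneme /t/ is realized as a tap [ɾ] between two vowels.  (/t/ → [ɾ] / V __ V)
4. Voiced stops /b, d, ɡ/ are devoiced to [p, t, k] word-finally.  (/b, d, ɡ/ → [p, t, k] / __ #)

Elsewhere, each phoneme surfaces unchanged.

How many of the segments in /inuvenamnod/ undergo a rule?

4

Segments that undergo a rule: /i/ → [ĩ] (rule 1); /e/ → [ẽ] (rule 1); /a/ → [ã] (rule 1); /d/ → [t] (rule 4).
All other segments surface unchanged.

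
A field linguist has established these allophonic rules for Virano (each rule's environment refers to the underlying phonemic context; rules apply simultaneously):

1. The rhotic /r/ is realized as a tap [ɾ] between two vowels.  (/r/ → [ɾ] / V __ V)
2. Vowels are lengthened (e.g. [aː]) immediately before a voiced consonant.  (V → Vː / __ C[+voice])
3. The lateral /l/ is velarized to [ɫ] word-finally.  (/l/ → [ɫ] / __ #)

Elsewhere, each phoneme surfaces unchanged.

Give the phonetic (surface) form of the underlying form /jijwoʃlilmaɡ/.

/j/ (word-initial): no rule targets it → [j].
/i/ meets the environment for rule 2 (before a voiced consonant) → [iː].
/j/ — not in any rule's target class → [j].
/w/ (between /j/ and /o/) is unaffected → [w].
/o/ — between /w/ and /ʃ/; rule 2 does not apply here → [o].
/ʃ/ (between /o/ and /l/): no rule targets it → [ʃ].
/l/ — between /ʃ/ and /i/; rule 3 does not apply here → [l].
Rule 2 applies to /i/ (between /l/ and /l/: before a voiced consonant) → [iː].
/l/ — between /i/ and /m/; rule 3 does not apply here → [l].
/m/ — not in any rule's target class → [m].
/a/ (between /m/ and /ɡ/) occurs before a voiced consonant → [aː] by rule 2.
/ɡ/ — not in any rule's target class → [ɡ].

[jiːjwoʃliːlmaːɡ]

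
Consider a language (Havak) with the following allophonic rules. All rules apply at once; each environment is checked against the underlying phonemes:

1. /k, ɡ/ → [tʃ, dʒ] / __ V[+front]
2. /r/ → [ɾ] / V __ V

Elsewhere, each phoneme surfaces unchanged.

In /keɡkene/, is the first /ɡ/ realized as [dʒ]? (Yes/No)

No

/ɡ/ (between /e/ and /k/) is in the target of rule 1 but the environment (before a front vowel) is not met → [ɡ].
The actual realization is [ɡ], not [dʒ].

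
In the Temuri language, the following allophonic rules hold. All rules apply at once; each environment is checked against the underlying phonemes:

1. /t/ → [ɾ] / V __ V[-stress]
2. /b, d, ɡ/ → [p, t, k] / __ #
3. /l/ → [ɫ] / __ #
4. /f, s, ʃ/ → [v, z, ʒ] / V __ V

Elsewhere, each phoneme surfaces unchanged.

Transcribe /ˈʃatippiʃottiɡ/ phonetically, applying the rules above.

/ʃ/ — word-initial; rule 4 does not apply here → [ʃ].
/a/ (between /ʃ/ and /t/): no rule targets it → [a].
/t/ — between /a/ and /i/, between a vowel and a following unstressed vowel — surfaces as [ɾ] (rule 1).
/i/ — not in any rule's target class → [i].
/p/ — not in any rule's target class → [p].
/p/ (between /p/ and /i/): no rule targets it → [p].
/i/ (between /p/ and /ʃ/) is unaffected → [i].
Rule 4 applies to /ʃ/ (between /i/ and /o/: between two vowels) → [ʒ].
/o/ (between /ʃ/ and /t/): no rule targets it → [o].
/t/ (between /o/ and /t/) is in the target of rule 1 but the environment (between a vowel and a following unstressed vowel) is not met → [t].
/t/ (between /t/ and /i/): rule 1 targets it, but not between a vowel and a following unstressed vowel → unchanged [t].
/i/ (between /t/ and /ɡ/): no rule targets it → [i].
/ɡ/ (word-final): word-finally, so rule 2 applies → [k].

[ˈʃaɾippiʒottik]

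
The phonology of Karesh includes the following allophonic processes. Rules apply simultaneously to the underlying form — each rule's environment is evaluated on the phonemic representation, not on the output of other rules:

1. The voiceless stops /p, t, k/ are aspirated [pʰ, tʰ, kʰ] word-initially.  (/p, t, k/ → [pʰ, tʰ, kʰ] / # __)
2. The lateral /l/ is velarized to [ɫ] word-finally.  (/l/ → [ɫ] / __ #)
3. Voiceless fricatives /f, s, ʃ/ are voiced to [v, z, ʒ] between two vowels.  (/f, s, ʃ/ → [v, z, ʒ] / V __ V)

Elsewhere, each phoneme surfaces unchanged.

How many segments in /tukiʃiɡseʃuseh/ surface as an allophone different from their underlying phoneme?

Segments that undergo a rule: /t/ → [tʰ] (rule 1); /ʃ/ → [ʒ] (rule 3); /ʃ/ → [ʒ] (rule 3); /s/ → [z] (rule 3).
All other segments surface unchanged.

4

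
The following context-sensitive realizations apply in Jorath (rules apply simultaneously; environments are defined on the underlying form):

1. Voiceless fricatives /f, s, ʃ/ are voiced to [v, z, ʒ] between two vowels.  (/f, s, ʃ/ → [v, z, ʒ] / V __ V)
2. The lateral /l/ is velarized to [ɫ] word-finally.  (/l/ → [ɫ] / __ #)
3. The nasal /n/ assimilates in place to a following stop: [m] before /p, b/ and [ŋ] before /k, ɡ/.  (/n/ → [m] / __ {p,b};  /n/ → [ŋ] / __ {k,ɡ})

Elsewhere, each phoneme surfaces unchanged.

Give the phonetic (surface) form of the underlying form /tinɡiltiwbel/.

[tiŋɡiltiwbeɫ]

/t/ — not in any rule's target class → [t].
/i/ (between /t/ and /n/) is unaffected → [i].
/n/ meets the environment for rule 3 (before a labial or velar stop) → [ŋ].
/ɡ/ (between /n/ and /i/): no rule targets it → [ɡ].
/i/ — not in any rule's target class → [i].
/l/ (between /i/ and /t/) fails the environment for rule 2, so it stays [l].
/t/ — not in any rule's target class → [t].
/i/ stays [i].
/w/ stays [w].
/b/ stays [b].
/e/ — not in any rule's target class → [e].
Rule 2 applies to /l/ (word-final: word-finally) → [ɫ].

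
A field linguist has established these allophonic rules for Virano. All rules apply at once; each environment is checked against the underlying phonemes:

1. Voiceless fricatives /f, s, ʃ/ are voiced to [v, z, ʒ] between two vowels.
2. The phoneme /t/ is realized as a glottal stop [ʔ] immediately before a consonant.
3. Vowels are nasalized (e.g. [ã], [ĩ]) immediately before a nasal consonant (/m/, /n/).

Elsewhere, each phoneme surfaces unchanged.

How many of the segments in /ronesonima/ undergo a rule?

Segments that undergo a rule: /o/ → [õ] (rule 3); /s/ → [z] (rule 1); /o/ → [õ] (rule 3); /i/ → [ĩ] (rule 3).
All other segments surface unchanged.

4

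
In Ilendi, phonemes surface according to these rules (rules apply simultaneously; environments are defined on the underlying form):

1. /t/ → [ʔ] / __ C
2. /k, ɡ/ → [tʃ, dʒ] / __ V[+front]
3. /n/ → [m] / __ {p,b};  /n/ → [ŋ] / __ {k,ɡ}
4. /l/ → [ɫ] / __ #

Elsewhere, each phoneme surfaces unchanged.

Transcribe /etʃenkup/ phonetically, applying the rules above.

[eʔʃeŋkup]

/e/ — not in any rule's target class → [e].
/t/ (between /e/ and /ʃ/): immediately before a consonant, so rule 1 applies → [ʔ].
/ʃ/ — not in any rule's target class → [ʃ].
/e/ stays [e].
/n/ (between /e/ and /k/): before a labial or velar stop, so rule 3 applies → [ŋ].
/k/ (between /n/ and /u/) is in the target of rule 2 but the environment (before a front vowel) is not met → [k].
/u/ (between /k/ and /p/): no rule targets it → [u].
/p/ (word-final): no rule targets it → [p].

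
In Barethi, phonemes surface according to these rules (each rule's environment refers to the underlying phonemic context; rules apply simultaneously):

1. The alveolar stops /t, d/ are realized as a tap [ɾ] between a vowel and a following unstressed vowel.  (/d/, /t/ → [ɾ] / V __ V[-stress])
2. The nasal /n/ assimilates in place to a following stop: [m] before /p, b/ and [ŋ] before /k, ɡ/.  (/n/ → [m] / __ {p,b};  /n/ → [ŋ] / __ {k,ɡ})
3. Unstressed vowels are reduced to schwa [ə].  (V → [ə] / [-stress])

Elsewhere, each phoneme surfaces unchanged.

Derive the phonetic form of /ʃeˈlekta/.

[ʃəˈlektə]

/e/ (between /ʃ/ and /l/) occurs in an unstressed syllable → [ə] by rule 3.
/e/ (between /l/ and /k/) fails the environment for rule 3, so it stays [e].
/t/ — between /k/ and /a/; rule 1 does not apply here → [t].
/a/ (word-final): in an unstressed syllable, so rule 3 applies → [ə].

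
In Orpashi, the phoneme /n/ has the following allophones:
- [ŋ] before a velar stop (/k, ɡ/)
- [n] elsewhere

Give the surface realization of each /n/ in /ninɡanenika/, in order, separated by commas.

[n], [ŋ], [n], [n]

Occurrence 1 (position 1): no conditioning environment matches → elsewhere allophone [n].
Occurrence 2 (position 3): before a velar stop → [ŋ].
Occurrence 3 (position 6): no conditioning environment matches → elsewhere allophone [n].
Occurrence 4 (position 8): no conditioning environment matches → elsewhere allophone [n].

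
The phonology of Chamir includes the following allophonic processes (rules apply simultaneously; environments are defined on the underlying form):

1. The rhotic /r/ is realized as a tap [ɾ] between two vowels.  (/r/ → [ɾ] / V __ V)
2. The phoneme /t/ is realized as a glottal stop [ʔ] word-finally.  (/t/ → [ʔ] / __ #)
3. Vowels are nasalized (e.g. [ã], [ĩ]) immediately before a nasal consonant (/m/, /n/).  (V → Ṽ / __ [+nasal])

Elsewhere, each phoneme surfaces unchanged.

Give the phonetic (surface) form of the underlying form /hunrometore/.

/h/ (word-initial) is unaffected → [h].
/u/ (between /h/ and /n/): before a nasal consonant, so rule 3 applies → [ũ].
/n/ — not in any rule's target class → [n].
/r/ (between /n/ and /o/): rule 1 targets it, but not between two vowels → unchanged [r].
Rule 3 applies to /o/ (between /r/ and /m/: before a nasal consonant) → [õ].
/m/ (between /o/ and /e/) is unaffected → [m].
/e/ — between /m/ and /t/; rule 3 does not apply here → [e].
/t/ (between /e/ and /o/) is in the target of rule 2 but the environment (word-finally) is not met → [t].
/o/ (between /t/ and /r/): rule 3 targets it, but not before a nasal consonant → unchanged [o].
/r/ meets the environment for rule 1 (between two vowels) → [ɾ].
/e/ (word-final): rule 3 targets it, but not before a nasal consonant → unchanged [e].

[hũnrõmetoɾe]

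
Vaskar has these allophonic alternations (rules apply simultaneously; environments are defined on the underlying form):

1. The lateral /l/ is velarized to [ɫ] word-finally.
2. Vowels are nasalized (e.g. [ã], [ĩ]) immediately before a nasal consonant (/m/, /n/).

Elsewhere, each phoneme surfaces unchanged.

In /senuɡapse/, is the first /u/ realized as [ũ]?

No

/u/ — between /n/ and /ɡ/; rule 2 does not apply here → [u].
The actual realization is [u], not [ũ].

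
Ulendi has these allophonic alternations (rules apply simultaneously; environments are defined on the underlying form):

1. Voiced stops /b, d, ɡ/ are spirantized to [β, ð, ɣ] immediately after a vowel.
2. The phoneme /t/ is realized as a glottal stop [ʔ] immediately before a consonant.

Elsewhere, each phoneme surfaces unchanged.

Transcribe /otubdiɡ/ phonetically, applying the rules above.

/o/ (word-initial) is unaffected → [o].
/t/ (between /o/ and /u/): rule 2 targets it, but not immediately before a consonant → unchanged [t].
/u/ (between /t/ and /b/): no rule targets it → [u].
/b/ (between /u/ and /d/) occurs immediately after a vowel → [β] by rule 1.
/d/ — between /b/ and /i/; rule 1 does not apply here → [d].
/i/ (between /d/ and /ɡ/): no rule targets it → [i].
/ɡ/ meets the environment for rule 1 (immediately after a vowel) → [ɣ].

[otuβdiɣ]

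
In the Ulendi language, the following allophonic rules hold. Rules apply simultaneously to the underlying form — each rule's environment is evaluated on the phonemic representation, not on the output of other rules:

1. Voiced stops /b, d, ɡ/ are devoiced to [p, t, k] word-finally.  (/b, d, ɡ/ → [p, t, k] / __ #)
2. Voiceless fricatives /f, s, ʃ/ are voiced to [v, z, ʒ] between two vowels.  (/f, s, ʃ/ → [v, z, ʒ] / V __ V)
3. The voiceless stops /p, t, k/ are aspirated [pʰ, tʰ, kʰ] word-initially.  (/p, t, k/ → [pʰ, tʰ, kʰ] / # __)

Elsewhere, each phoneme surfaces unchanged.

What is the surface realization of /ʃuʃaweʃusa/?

[ʃuʒaweʒuza]

/ʃ/ — word-initial; rule 2 does not apply here → [ʃ].
/u/ (between /ʃ/ and /ʃ/) is unaffected → [u].
/ʃ/ (between /u/ and /a/) occurs between two vowels → [ʒ] by rule 2.
/a/ — not in any rule's target class → [a].
/w/ (between /a/ and /e/): no rule targets it → [w].
/e/ stays [e].
Rule 2 applies to /ʃ/ (between /e/ and /u/: between two vowels) → [ʒ].
/u/ stays [u].
Rule 2 applies to /s/ (between /u/ and /a/: between two vowels) → [z].
/a/ — not in any rule's target class → [a].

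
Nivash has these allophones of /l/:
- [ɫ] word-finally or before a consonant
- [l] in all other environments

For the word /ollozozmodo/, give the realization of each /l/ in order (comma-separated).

Occurrence 1 (position 2): word-finally or before a consonant → [ɫ].
Occurrence 2 (position 3): no conditioning environment matches → elsewhere allophone [l].

[ɫ], [l]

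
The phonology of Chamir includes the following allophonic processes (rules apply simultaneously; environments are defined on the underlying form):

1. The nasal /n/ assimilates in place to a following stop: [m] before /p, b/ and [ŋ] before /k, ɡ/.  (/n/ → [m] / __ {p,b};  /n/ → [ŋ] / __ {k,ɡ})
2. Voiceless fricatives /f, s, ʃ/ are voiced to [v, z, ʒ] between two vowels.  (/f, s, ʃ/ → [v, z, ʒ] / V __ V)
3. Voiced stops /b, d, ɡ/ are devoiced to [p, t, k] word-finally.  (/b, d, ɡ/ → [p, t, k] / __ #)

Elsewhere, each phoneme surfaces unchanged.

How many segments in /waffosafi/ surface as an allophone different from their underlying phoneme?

Segments that undergo a rule: /s/ → [z] (rule 2); /f/ → [v] (rule 2).
All other segments surface unchanged.

2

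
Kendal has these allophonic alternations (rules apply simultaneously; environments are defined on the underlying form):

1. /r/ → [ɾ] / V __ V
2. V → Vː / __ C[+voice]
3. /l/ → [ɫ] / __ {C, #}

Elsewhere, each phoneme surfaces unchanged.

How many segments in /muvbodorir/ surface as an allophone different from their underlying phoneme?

Segments that undergo a rule: /u/ → [uː] (rule 2); /o/ → [oː] (rule 2); /o/ → [oː] (rule 2); /r/ → [ɾ] (rule 1); /i/ → [iː] (rule 2).
All other segments surface unchanged.

5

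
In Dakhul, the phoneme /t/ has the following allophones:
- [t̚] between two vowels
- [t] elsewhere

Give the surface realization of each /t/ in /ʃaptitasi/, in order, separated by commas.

[t], [t̚]

Occurrence 1 (position 4): no conditioning environment matches → elsewhere allophone [t].
Occurrence 2 (position 6): between two vowels → [t̚].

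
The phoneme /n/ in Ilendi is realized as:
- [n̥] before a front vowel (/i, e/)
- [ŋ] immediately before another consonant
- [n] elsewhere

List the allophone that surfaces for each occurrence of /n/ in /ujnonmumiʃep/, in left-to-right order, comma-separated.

Occurrence 1 (position 3): no conditioning environment matches → elsewhere allophone [n].
Occurrence 2 (position 5): immediately before another consonant → [ŋ].

[n], [ŋ]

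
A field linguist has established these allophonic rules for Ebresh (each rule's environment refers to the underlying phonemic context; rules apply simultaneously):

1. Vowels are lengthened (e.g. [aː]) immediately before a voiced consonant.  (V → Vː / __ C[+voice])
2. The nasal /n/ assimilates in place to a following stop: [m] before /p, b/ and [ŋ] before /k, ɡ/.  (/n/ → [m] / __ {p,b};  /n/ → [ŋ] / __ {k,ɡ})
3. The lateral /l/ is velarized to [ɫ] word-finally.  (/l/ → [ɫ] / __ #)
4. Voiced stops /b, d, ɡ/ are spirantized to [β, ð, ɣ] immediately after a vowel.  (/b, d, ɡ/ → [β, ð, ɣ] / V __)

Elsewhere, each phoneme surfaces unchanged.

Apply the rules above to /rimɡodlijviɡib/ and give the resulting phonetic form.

[riːmɡoːðliːjviːɣiːβ]

/r/ stays [r].
/i/ (between /r/ and /m/): before a voiced consonant, so rule 1 applies → [iː].
/m/ (between /i/ and /ɡ/): no rule targets it → [m].
/ɡ/ — between /m/ and /o/; rule 4 does not apply here → [ɡ].
/o/ — between /ɡ/ and /d/, before a voiced consonant — surfaces as [oː] (rule 1).
/d/ — between /o/ and /l/, immediately after a vowel — surfaces as [ð] (rule 4).
/l/ (between /d/ and /i/) fails the environment for rule 3, so it stays [l].
/i/ (between /l/ and /j/): before a voiced consonant, so rule 1 applies → [iː].
/j/ stays [j].
/v/ — not in any rule's target class → [v].
Rule 1 applies to /i/ (between /v/ and /ɡ/: before a voiced consonant) → [iː].
/ɡ/ meets the environment for rule 4 (immediately after a vowel) → [ɣ].
/i/ (between /ɡ/ and /b/) occurs before a voiced consonant → [iː] by rule 1.
/b/ meets the environment for rule 4 (immediately after a vowel) → [β].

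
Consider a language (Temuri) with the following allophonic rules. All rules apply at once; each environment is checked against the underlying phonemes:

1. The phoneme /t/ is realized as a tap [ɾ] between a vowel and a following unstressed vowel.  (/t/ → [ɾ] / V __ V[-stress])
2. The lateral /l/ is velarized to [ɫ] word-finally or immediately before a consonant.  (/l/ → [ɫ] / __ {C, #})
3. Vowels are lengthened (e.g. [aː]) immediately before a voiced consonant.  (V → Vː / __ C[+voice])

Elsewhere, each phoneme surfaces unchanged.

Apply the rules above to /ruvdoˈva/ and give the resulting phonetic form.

/r/ stays [r].
/u/ (between /r/ and /v/) occurs before a voiced consonant → [uː] by rule 3.
/v/ (between /u/ and /d/) is unaffected → [v].
/d/ (between /v/ and /o/) is unaffected → [d].
/o/ (between /d/ and /v/) occurs before a voiced consonant → [oː] by rule 3.
/v/ (between /o/ and /a/): no rule targets it → [v].
/a/ (word-final) fails the environment for rule 3, so it stays [a].

[ruːvdoːˈva]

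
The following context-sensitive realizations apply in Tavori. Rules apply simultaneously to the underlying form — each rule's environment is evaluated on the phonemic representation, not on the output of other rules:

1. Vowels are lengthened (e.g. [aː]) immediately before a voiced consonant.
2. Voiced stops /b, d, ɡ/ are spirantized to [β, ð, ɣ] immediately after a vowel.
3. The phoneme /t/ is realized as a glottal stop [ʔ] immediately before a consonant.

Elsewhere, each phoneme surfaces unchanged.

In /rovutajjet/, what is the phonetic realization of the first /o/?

[oː]

/o/ (between /r/ and /v/): before a voiced consonant, so rule 1 applies → [oː].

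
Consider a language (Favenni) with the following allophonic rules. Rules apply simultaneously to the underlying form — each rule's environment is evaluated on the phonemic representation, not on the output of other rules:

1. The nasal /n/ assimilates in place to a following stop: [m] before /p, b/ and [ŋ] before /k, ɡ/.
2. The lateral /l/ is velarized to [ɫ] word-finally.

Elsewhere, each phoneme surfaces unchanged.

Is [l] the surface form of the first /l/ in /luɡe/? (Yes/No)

Yes

/l/ — word-initial; rule 2 does not apply here → [l].
The actual realization is [l], which matches [l].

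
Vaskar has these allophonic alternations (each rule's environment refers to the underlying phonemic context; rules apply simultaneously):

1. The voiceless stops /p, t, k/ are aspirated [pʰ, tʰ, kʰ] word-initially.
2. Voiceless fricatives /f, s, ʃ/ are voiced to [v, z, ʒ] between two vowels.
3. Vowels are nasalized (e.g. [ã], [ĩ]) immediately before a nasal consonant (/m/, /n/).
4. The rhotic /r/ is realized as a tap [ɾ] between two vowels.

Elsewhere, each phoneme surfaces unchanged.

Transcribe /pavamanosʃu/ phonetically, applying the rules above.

[pʰavãmãnosʃu]

/p/ (word-initial): word-initially, so rule 1 applies → [pʰ].
/a/ (between /p/ and /v/) is in the target of rule 3 but the environment (before a nasal consonant) is not met → [a].
/v/ — not in any rule's target class → [v].
/a/ meets the environment for rule 3 (before a nasal consonant) → [ã].
/m/ (between /a/ and /a/): no rule targets it → [m].
/a/ (between /m/ and /n/) occurs before a nasal consonant → [ã] by rule 3.
/n/ (between /a/ and /o/) is unaffected → [n].
/o/ — between /n/ and /s/; rule 3 does not apply here → [o].
/s/ (between /o/ and /ʃ/) is in the target of rule 2 but the environment (between two vowels) is not met → [s].
/ʃ/ — between /s/ and /u/; rule 2 does not apply here → [ʃ].
/u/ (word-final) is in the target of rule 3 but the environment (before a nasal consonant) is not met → [u].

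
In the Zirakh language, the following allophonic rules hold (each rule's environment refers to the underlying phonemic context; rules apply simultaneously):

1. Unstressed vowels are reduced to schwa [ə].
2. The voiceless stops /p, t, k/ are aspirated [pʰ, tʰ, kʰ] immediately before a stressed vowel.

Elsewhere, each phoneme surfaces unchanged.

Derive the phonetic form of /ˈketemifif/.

[ˈkʰetəməfəf]

/k/ — word-initial, immediately before a stressed vowel — surfaces as [kʰ] (rule 2).
/e/ (between /k/ and /t/): rule 1 targets it, but not in an unstressed syllable → unchanged [e].
/t/ (between /e/ and /e/) fails the environment for rule 2, so it stays [t].
/e/ (between /t/ and /m/) occurs in an unstressed syllable → [ə] by rule 1.
/m/ (between /e/ and /i/) is unaffected → [m].
/i/ (between /m/ and /f/) occurs in an unstressed syllable → [ə] by rule 1.
/f/ (between /i/ and /i/) is unaffected → [f].
Rule 1 applies to /i/ (between /f/ and /f/: in an unstressed syllable) → [ə].
/f/ (word-final) is unaffected → [f].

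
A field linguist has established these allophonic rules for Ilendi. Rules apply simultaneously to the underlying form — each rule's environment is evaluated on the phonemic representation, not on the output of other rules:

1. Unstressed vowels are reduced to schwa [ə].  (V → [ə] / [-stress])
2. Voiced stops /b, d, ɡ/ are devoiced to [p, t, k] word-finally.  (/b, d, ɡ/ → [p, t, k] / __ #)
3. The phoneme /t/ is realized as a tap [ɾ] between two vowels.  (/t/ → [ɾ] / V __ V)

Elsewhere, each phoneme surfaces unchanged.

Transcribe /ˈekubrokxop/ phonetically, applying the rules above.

/e/ — word-initial; rule 1 does not apply here → [e].
/k/ — not in any rule's target class → [k].
/u/ (between /k/ and /b/): in an unstressed syllable, so rule 1 applies → [ə].
/b/ (between /u/ and /r/) fails the environment for rule 2, so it stays [b].
/r/ (between /b/ and /o/): no rule targets it → [r].
/o/ (between /r/ and /k/): in an unstressed syllable, so rule 1 applies → [ə].
/k/ (between /o/ and /x/): no rule targets it → [k].
/x/ stays [x].
Rule 1 applies to /o/ (between /x/ and /p/: in an unstressed syllable) → [ə].
/p/ (word-final): no rule targets it → [p].

[ˈekəbrəkxəp]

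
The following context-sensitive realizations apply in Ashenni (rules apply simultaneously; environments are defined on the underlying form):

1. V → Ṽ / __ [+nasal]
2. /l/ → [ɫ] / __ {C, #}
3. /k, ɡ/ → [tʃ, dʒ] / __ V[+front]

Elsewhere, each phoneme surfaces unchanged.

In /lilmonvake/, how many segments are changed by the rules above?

Segments that undergo a rule: /l/ → [ɫ] (rule 2); /o/ → [õ] (rule 1); /k/ → [tʃ] (rule 3).
All other segments surface unchanged.

3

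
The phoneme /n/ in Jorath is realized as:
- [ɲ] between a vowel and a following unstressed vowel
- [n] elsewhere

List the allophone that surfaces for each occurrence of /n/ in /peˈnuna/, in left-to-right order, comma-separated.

[n], [ɲ]

Occurrence 1 (position 3): no conditioning environment matches → elsewhere allophone [n].
Occurrence 2 (position 5): between a vowel and a following unstressed vowel → [ɲ].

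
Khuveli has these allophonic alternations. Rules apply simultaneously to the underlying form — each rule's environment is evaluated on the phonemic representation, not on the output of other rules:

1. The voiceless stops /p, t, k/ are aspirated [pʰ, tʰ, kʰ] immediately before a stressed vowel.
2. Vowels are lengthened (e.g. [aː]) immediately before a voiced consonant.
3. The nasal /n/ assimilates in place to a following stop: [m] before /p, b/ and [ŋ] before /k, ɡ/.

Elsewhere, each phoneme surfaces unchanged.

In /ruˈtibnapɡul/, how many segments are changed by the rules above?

3

Segments that undergo a rule: /t/ → [tʰ] (rule 1); /i/ → [iː] (rule 2); /u/ → [uː] (rule 2).
All other segments surface unchanged.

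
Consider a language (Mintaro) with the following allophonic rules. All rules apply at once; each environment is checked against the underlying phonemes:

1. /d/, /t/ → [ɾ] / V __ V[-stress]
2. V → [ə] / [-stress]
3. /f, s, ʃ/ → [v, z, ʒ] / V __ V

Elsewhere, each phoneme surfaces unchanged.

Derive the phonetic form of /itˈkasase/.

[ətˈkazəzə]

/i/ meets the environment for rule 2 (in an unstressed syllable) → [ə].
/t/ (between /i/ and /k/) is in the target of rule 1 but the environment (between a vowel and a following unstressed vowel) is not met → [t].
/k/ (between /t/ and /a/): no rule targets it → [k].
/a/ (between /k/ and /s/) fails the environment for rule 2, so it stays [a].
/s/ meets the environment for rule 3 (between two vowels) → [z].
/a/ (between /s/ and /s/) occurs in an unstressed syllable → [ə] by rule 2.
/s/ (between /a/ and /e/): between two vowels, so rule 3 applies → [z].
/e/ meets the environment for rule 2 (in an unstressed syllable) → [ə].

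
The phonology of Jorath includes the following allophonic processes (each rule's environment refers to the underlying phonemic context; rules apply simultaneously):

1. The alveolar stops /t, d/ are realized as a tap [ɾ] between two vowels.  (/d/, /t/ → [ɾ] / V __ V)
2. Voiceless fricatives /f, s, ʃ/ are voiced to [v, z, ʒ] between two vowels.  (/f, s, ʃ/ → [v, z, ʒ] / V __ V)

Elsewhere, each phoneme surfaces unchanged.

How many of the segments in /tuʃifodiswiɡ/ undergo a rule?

Segments that undergo a rule: /ʃ/ → [ʒ] (rule 2); /f/ → [v] (rule 2); /d/ → [ɾ] (rule 1).
All other segments surface unchanged.

3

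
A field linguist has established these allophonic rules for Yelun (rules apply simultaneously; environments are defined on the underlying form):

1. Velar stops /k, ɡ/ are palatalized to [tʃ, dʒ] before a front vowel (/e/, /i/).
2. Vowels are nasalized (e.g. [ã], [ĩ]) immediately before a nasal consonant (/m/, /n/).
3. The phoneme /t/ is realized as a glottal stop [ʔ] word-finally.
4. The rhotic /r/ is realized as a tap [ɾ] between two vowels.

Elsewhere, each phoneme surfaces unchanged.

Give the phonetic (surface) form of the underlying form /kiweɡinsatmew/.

/k/ meets the environment for rule 1 (before a front vowel) → [tʃ].
/i/ — between /k/ and /w/; rule 2 does not apply here → [i].
/w/ (between /i/ and /e/): no rule targets it → [w].
/e/ (between /w/ and /ɡ/): rule 2 targets it, but not before a nasal consonant → unchanged [e].
/ɡ/ — between /e/ and /i/, before a front vowel — surfaces as [dʒ] (rule 1).
/i/ meets the environment for rule 2 (before a nasal consonant) → [ĩ].
/n/ (between /i/ and /s/) is unaffected → [n].
/s/ — not in any rule's target class → [s].
/a/ (between /s/ and /t/) is in the target of rule 2 but the environment (before a nasal consonant) is not met → [a].
/t/ (between /a/ and /m/) is in the target of rule 3 but the environment (word-finally) is not met → [t].
/m/ stays [m].
/e/ (between /m/ and /w/): rule 2 targets it, but not before a nasal consonant → unchanged [e].
/w/ (word-final): no rule targets it → [w].

[tʃiwedʒĩnsatmew]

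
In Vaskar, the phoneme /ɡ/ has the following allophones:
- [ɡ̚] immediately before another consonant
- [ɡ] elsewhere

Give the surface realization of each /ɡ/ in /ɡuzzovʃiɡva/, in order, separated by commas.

[ɡ], [ɡ̚]

Occurrence 1 (position 1): no conditioning environment matches → elsewhere allophone [ɡ].
Occurrence 2 (position 9): immediately before another consonant → [ɡ̚].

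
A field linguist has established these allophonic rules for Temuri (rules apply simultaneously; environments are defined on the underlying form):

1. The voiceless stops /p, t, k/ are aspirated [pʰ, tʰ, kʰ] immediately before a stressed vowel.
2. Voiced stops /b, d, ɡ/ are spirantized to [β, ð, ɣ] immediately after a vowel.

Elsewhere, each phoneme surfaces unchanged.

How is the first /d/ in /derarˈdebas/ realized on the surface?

[d]

/d/ (word-initial) is in the target of rule 2 but the environment (immediately after a vowel) is not met → [d].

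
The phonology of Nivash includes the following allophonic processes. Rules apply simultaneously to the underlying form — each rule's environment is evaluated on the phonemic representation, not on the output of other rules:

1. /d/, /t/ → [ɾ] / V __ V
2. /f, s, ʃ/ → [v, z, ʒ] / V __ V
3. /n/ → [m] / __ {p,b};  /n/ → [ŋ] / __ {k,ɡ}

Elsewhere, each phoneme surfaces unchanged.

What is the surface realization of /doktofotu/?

/d/ (word-initial) is in the target of rule 1 but the environment (between two vowels) is not met → [d].
/o/ (between /d/ and /k/) is unaffected → [o].
/k/ (between /o/ and /t/) is unaffected → [k].
/t/ (between /k/ and /o/) is in the target of rule 1 but the environment (between two vowels) is not met → [t].
/o/ (between /t/ and /f/) is unaffected → [o].
/f/ — between /o/ and /o/, between two vowels — surfaces as [v] (rule 2).
/o/ (between /f/ and /t/): no rule targets it → [o].
/t/ (between /o/ and /u/): between two vowels, so rule 1 applies → [ɾ].
/u/ — not in any rule's target class → [u].

[doktovoɾu]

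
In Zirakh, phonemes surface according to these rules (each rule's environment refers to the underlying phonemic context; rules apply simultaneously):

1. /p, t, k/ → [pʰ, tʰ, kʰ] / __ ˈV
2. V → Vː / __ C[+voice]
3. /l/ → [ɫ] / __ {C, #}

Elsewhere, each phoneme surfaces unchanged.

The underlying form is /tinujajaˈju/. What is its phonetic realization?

/t/ (word-initial): rule 1 targets it, but not immediately before a stressed vowel → unchanged [t].
/i/ — between /t/ and /n/, before a voiced consonant — surfaces as [iː] (rule 2).
/n/ stays [n].
/u/ meets the environment for rule 2 (before a voiced consonant) → [uː].
/j/ stays [j].
/a/ (between /j/ and /j/) occurs before a voiced consonant → [aː] by rule 2.
/j/ (between /a/ and /a/): no rule targets it → [j].
Rule 2 applies to /a/ (between /j/ and /j/: before a voiced consonant) → [aː].
/j/ (between /a/ and /u/): no rule targets it → [j].
/u/ (word-final): rule 2 targets it, but not before a voiced consonant → unchanged [u].

[tiːnuːjaːjaːˈju]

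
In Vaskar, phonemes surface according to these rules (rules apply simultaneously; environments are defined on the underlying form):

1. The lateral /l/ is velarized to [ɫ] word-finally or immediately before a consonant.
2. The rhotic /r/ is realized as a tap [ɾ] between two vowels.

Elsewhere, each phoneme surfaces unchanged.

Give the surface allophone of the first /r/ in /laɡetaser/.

/r/ (word-final): rule 2 targets it, but not between two vowels → unchanged [r].

[r]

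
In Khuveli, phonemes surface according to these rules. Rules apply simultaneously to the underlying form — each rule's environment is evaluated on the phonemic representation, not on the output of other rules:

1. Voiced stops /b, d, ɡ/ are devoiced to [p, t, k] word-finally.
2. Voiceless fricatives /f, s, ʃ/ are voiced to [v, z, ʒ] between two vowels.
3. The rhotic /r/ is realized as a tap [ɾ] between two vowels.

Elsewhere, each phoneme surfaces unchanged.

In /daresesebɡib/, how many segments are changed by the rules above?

Segments that undergo a rule: /r/ → [ɾ] (rule 3); /s/ → [z] (rule 2); /s/ → [z] (rule 2); /b/ → [p] (rule 1).
All other segments surface unchanged.

4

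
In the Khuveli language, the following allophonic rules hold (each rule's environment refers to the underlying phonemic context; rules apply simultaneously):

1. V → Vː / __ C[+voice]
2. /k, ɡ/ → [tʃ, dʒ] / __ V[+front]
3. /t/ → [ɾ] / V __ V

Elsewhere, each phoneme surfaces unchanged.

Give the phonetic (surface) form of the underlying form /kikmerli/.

/k/ (word-initial): before a front vowel, so rule 2 applies → [tʃ].
/i/ (between /k/ and /k/) fails the environment for rule 1, so it stays [i].
/k/ (between /i/ and /m/) fails the environment for rule 2, so it stays [k].
/e/ (between /m/ and /r/): before a voiced consonant, so rule 1 applies → [eː].
/i/ (word-final) is in the target of rule 1 but the environment (before a voiced consonant) is not met → [i].

[tʃikmeːrli]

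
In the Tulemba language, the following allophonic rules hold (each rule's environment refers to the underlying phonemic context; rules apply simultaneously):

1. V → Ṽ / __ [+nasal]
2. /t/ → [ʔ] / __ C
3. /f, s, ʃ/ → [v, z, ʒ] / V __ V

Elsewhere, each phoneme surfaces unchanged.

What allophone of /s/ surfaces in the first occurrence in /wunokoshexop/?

[s]

/s/ (between /o/ and /h/) fails the environment for rule 3, so it stays [s].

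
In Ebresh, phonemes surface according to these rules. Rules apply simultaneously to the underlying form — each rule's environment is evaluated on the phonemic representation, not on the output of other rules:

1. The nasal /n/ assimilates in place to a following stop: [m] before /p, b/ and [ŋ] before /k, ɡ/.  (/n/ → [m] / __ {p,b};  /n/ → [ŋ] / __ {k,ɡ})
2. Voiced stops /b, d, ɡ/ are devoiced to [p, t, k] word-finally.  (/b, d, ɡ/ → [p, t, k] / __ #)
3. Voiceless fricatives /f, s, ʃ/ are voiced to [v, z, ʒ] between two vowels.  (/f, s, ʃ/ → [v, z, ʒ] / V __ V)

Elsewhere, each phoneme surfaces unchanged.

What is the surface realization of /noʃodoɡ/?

/n/ — word-initial; rule 1 does not apply here → [n].
/o/ stays [o].
/ʃ/ (between /o/ and /o/) occurs between two vowels → [ʒ] by rule 3.
/o/ — not in any rule's target class → [o].
/d/ (between /o/ and /o/) is in the target of rule 2 but the environment (word-finally) is not met → [d].
/o/ (between /d/ and /ɡ/): no rule targets it → [o].
Rule 2 applies to /ɡ/ (word-final: word-finally) → [k].

[noʒodok]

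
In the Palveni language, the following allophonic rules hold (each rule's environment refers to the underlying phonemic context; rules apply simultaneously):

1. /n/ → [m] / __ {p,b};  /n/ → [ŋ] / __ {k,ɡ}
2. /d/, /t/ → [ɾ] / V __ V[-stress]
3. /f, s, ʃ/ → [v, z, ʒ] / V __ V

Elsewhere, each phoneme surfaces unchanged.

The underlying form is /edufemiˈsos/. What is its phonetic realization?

/e/ (word-initial) is unaffected → [e].
/d/ meets the environment for rule 2 (between a vowel and a following unstressed vowel) → [ɾ].
/u/ (between /d/ and /f/) is unaffected → [u].
Rule 3 applies to /f/ (between /u/ and /e/: between two vowels) → [v].
/e/ stays [e].
/m/ (between /e/ and /i/): no rule targets it → [m].
/i/ (between /m/ and /s/): no rule targets it → [i].
/s/ (between /i/ and /o/): between two vowels, so rule 3 applies → [z].
/o/ stays [o].
/s/ (word-final) fails the environment for rule 3, so it stays [s].

[eɾuvemiˈzos]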